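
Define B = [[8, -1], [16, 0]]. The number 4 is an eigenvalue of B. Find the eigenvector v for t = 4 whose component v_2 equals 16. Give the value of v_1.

4

B − 4I = [[4, -1], [16, -4]].
Solving (B − 4I)v = 0 gives the eigenspace spanned by (4, 16).
With v_2 = 16, v = (4, 16), so v_1 = 4.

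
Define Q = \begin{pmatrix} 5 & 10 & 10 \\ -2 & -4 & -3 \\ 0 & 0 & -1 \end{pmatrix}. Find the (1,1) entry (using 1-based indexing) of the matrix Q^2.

Characteristic polynomial: s^3 - s = s(s - 1)(s + 1), so the eigenvalues are -1, 0, 1.
s=-1: eigenvector (0, -1, 1).
s=0: eigenvector (-2, 1, 0).
s=1: eigenvector (5, -2, 0).
P = [[0, -2, 5], [-1, 1, -2], [1, 0, 0]], D = diag(-1, 0, 1), P⁻¹ = [[0, 0, 1], [2, 5, 5], [1, 2, 2]].
Q² = P·diag(1, 0, 1)·P⁻¹ = [[5, 10, 10], [-2, -4, -5], [0, 0, 1]].
The requested entry is 5.

5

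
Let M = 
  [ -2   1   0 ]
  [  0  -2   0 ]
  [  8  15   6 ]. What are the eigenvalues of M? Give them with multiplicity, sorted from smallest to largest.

Characteristic polynomial: p(r) = r^3 - 2r^2 - 20r - 24 = (r - 6)(r + 2)^2.
Roots (with multiplicity): -2, -2, 6.

-2, -2, 6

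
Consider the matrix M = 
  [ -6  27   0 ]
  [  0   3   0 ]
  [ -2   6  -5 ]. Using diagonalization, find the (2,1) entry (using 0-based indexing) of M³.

546

Characteristic polynomial: μ^3 + 8μ^2 - 3μ - 90 = (μ - 3)(μ + 5)(μ + 6), so the eigenvalues are -6, -5, 3.
μ=-6: eigenvector (1, 0, 2).
μ=3: eigenvector (3, 1, 0).
μ=-5: eigenvector (0, 0, 1).
P = [[1, 3, 0], [0, 1, 0], [2, 0, 1]], D = diag(-6, 3, -5), P⁻¹ = [[1, -3, 0], [0, 1, 0], [-2, 6, 1]].
M³ = P·diag(-216, 27, -125)·P⁻¹ = [[-216, 729, 0], [0, 27, 0], [-182, 546, -125]].
The requested entry is 546.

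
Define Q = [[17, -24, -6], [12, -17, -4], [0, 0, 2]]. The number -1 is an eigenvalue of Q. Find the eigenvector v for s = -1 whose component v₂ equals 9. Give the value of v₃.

0

Q + 1I = [[18, -24, -6], [12, -16, -4], [0, 0, 3]].
Solving (Q + 1I)v = 0 gives the eigenspace spanned by (12, 9, 0).
With v₂ = 9, v = (12, 9, 0), so v₃ = 0.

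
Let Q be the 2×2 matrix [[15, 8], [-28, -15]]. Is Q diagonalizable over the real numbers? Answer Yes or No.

Yes

Characteristic polynomial: p(t) = t^2 - 1 = (t - 1)(t + 1).
All 2 eigenvalues are distinct, so Q is diagonalizable.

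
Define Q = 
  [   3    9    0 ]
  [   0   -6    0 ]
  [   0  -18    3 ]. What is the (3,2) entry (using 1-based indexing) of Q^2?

Characteristic polynomial: t^3 - 27t + 54 = (t - 3)^2(t + 6), so the eigenvalues are -6, 3, 3.
t=3: eigenvector (-1, 0, 1).
t=-6: eigenvector (-1, 1, 2).
t=3: eigenvector (0, 0, 1).
P = [[-1, -1, 0], [0, 1, 0], [1, 2, 1]], D = diag(3, -6, 3), P⁻¹ = [[-1, -1, 0], [0, 1, 0], [1, -1, 1]].
Q² = P·diag(9, 36, 9)·P⁻¹ = [[9, -27, 0], [0, 36, 0], [0, 54, 9]].
The requested entry is 54.

54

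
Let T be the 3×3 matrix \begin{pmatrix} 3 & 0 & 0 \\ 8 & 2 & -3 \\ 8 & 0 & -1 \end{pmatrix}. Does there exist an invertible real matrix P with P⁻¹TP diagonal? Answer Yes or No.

Characteristic polynomial: p(μ) = μ^3 - 4μ^2 + μ + 6 = (μ - 3)(μ - 2)(μ + 1).
All 3 eigenvalues are distinct, so T is diagonalizable.

Yes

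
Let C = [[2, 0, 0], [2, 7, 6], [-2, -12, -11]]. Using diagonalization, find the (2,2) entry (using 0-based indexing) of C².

49

Characteristic polynomial: λ^3 + 2λ^2 - 13λ + 10 = (λ - 2)(λ - 1)(λ + 5), so the eigenvalues are -5, 1, 2.
λ=2: eigenvector (1, 2, -2).
λ=1: eigenvector (0, 1, -1).
λ=-5: eigenvector (0, 1, -2).
P = [[1, 0, 0], [2, 1, 1], [-2, -1, -2]], D = diag(2, 1, -5), P⁻¹ = [[1, 0, 0], [-2, 2, 1], [0, -1, -1]].
C² = P·diag(4, 1, 25)·P⁻¹ = [[4, 0, 0], [6, -23, -24], [-6, 48, 49]].
The requested entry is 49.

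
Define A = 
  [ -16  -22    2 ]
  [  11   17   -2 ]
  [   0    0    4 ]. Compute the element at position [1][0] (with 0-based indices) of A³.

341

Characteristic polynomial: λ^3 - 5λ^2 - 26λ + 120 = (λ - 6)(λ - 4)(λ + 5), so the eigenvalues are -5, 4, 6.
λ=6: eigenvector (-1, 1, 0).
λ=-5: eigenvector (2, -1, 0).
λ=4: eigenvector (-1, 1, 1).
P = [[-1, 2, -1], [1, -1, 1], [0, 0, 1]], D = diag(6, -5, 4), P⁻¹ = [[1, 2, -1], [1, 1, 0], [0, 0, 1]].
A³ = P·diag(216, -125, 64)·P⁻¹ = [[-466, -682, 152], [341, 557, -152], [0, 0, 64]].
The requested entry is 341.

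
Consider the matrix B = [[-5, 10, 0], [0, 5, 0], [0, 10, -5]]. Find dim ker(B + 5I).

B + 5I = [[0, 10, 0], [0, 10, 0], [0, 10, 0]].
This matrix has rank 1, so its null space has dimension 3 − 1 = 2.

2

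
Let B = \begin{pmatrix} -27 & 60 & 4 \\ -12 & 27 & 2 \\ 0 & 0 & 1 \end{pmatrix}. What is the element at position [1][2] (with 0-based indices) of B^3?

Characteristic polynomial: s^3 - s^2 - 9s + 9 = (s - 3)(s - 1)(s + 3), so the eigenvalues are -3, 1, 3.
s=-3: eigenvector (5, 2, 0).
s=1: eigenvector (-2, -1, 1).
s=3: eigenvector (2, 1, 0).
P = [[5, -2, 2], [2, -1, 1], [0, 1, 0]], D = diag(-3, 1, 3), P⁻¹ = [[1, -2, 0], [0, 0, 1], [-2, 5, 1]].
B³ = P·diag(-27, 1, 27)·P⁻¹ = [[-243, 540, 52], [-108, 243, 26], [0, 0, 1]].
The requested entry is 26.

26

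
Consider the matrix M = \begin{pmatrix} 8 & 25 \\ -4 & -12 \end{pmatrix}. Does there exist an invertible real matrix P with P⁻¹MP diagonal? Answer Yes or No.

No

Characteristic polynomial: p(t) = t^2 + 4t + 4 = (t + 2)^2.
t = -2 has algebraic multiplicity 2; rank(M + 2I) = 1, so geometric multiplicity = 1.
Geometric multiplicity < algebraic multiplicity, so M is not diagonalizable.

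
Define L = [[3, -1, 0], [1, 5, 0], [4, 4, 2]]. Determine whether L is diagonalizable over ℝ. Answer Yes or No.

Characteristic polynomial: p(s) = s^3 - 10s^2 + 32s - 32 = (s - 4)^2(s - 2).
s = 4 has algebraic multiplicity 2; rank(L − 4I) = 2, so geometric multiplicity = 1.
Geometric multiplicity < algebraic multiplicity, so L is not diagonalizable.

No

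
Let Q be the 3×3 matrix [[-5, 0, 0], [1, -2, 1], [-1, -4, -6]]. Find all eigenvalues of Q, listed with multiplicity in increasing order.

Characteristic polynomial: p(μ) = μ^3 + 13μ^2 + 56μ + 80 = (μ + 4)^2(μ + 5).
Roots (with multiplicity): -5, -4, -4.

-5, -4, -4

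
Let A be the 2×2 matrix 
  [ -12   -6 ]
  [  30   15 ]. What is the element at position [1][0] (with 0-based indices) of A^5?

Characteristic polynomial: μ^2 - 3μ = μ(μ - 3), so the eigenvalues are 0, 3.
μ=3: eigenvector (-2, 5).
μ=0: eigenvector (1, -2).
P = [[-2, 1], [5, -2]], D = diag(3, 0), P⁻¹ = [[2, 1], [5, 2]].
A⁵ = P·diag(243, 0)·P⁻¹ = [[-972, -486], [2430, 1215]].
The requested entry is 2430.

2430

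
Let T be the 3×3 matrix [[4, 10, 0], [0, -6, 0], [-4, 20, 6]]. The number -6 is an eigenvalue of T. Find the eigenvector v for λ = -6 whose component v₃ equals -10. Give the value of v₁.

-5

T + 6I = [[10, 10, 0], [0, 0, 0], [-4, 20, 12]].
Solving (T + 6I)v = 0 gives the eigenspace spanned by (-5, 5, -10).
With v₃ = -10, v = (-5, 5, -10), so v₁ = -5.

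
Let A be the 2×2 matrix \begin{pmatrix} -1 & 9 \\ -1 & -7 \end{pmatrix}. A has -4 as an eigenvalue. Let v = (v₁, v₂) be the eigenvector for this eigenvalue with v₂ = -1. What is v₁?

A + 4I = [[3, 9], [-1, -3]].
Solving (A + 4I)v = 0 gives the eigenspace spanned by (3, -1).
With v₂ = -1, v = (3, -1), so v₁ = 3.

3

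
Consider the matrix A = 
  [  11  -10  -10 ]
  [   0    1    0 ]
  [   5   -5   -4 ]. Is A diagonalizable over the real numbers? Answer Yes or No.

Yes

Characteristic polynomial: p(r) = r^3 - 8r^2 + 13r - 6 = (r - 6)(r - 1)^2.
r = 1 has algebraic multiplicity 2; rank(A − 1I) = 1, so geometric multiplicity = 2.
Every eigenvalue has geometric = algebraic multiplicity, so A is diagonalizable.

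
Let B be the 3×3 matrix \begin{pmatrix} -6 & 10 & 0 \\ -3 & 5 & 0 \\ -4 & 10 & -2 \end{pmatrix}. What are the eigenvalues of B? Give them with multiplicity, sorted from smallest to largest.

-2, -1, 0

Characteristic polynomial: p(s) = s^3 + 3s^2 + 2s = s(s + 1)(s + 2).
Roots (with multiplicity): -2, -1, 0.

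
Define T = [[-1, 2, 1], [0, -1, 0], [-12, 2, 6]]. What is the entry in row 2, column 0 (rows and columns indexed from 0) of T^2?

Characteristic polynomial: λ^3 - 4λ^2 + λ + 6 = (λ - 3)(λ - 2)(λ + 1), so the eigenvalues are -1, 2, 3.
λ=3: eigenvector (-1, 0, -4).
λ=-1: eigenvector (-1, 1, -2).
λ=2: eigenvector (1, 0, 3).
P = [[-1, -1, 1], [0, 1, 0], [-4, -2, 3]], D = diag(3, -1, 2), P⁻¹ = [[3, 1, -1], [0, 1, 0], [4, 2, -1]].
T² = P·diag(9, 1, 4)·P⁻¹ = [[-11, -2, 5], [0, 1, 0], [-60, -14, 24]].
The requested entry is -60.

-60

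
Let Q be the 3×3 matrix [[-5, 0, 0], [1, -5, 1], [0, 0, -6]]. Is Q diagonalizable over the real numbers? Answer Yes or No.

Characteristic polynomial: p(t) = t^3 + 16t^2 + 85t + 150 = (t + 5)^2(t + 6).
t = -5 has algebraic multiplicity 2; rank(Q + 5I) = 2, so geometric multiplicity = 1.
Geometric multiplicity < algebraic multiplicity, so Q is not diagonalizable.

No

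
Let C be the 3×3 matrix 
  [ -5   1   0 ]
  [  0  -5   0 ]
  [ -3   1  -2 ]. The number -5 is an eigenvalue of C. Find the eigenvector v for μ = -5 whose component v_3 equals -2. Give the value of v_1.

-2

C + 5I = [[0, 1, 0], [0, 0, 0], [-3, 1, 3]].
Solving (C + 5I)v = 0 gives the eigenspace spanned by (-2, 0, -2).
With v_3 = -2, v = (-2, 0, -2), so v_1 = -2.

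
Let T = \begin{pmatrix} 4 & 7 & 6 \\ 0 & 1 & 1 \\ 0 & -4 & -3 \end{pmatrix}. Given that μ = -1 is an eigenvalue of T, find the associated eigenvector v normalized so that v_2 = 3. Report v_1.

T + 1I = [[5, 7, 6], [0, 2, 1], [0, -4, -2]].
Solving (T + 1I)v = 0 gives the eigenspace spanned by (3, 3, -6).
With v_2 = 3, v = (3, 3, -6), so v_1 = 3.

3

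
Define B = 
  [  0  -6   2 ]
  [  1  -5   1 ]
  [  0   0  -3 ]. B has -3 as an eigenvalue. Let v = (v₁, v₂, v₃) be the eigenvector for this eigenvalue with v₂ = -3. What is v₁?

-6

B + 3I = [[3, -6, 2], [1, -2, 1], [0, 0, 0]].
Solving (B + 3I)v = 0 gives the eigenspace spanned by (-6, -3, 0).
With v₂ = -3, v = (-6, -3, 0), so v₁ = -6.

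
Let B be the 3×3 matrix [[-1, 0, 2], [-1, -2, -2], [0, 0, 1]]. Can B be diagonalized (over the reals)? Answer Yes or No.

Characteristic polynomial: p(r) = r^3 + 2r^2 - r - 2 = (r - 1)(r + 1)(r + 2).
All 3 eigenvalues are distinct, so B is diagonalizable.

Yes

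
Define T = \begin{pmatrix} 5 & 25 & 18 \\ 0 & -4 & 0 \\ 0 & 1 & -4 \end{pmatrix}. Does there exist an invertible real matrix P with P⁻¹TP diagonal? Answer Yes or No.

No

Characteristic polynomial: p(s) = s^3 + 3s^2 - 24s - 80 = (s - 5)(s + 4)^2.
s = -4 has algebraic multiplicity 2; rank(T + 4I) = 2, so geometric multiplicity = 1.
Geometric multiplicity < algebraic multiplicity, so T is not diagonalizable.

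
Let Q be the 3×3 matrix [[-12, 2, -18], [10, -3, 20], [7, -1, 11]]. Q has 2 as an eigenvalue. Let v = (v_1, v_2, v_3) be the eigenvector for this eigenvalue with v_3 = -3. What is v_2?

Q − 2I = [[-14, 2, -18], [10, -5, 20], [7, -1, 9]].
Solving (Q − 2I)v = 0 gives the eigenspace spanned by (3, -6, -3).
With v_3 = -3, v = (3, -6, -3), so v_2 = -6.

-6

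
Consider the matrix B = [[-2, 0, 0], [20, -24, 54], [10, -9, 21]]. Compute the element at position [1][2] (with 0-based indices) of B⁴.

Characteristic polynomial: s^3 + 5s^2 - 12s - 36 = (s - 3)(s + 2)(s + 6), so the eigenvalues are -6, -2, 3.
s=-2: eigenvector (1, -4, -2).
s=-6: eigenvector (0, 3, 1).
s=3: eigenvector (0, 2, 1).
P = [[1, 0, 0], [-4, 3, 2], [-2, 1, 1]], D = diag(-2, -6, 3), P⁻¹ = [[1, 0, 0], [0, 1, -2], [2, -1, 3]].
B⁴ = P·diag(16, 1296, 81)·P⁻¹ = [[16, 0, 0], [260, 3726, -7290], [130, 1215, -2349]].
The requested entry is -7290.

-7290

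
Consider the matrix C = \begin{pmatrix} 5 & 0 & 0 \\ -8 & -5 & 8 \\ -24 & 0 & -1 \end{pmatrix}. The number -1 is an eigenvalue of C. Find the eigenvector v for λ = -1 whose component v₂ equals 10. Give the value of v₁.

0

C + 1I = [[6, 0, 0], [-8, -4, 8], [-24, 0, 0]].
Solving (C + 1I)v = 0 gives the eigenspace spanned by (0, 10, 5).
With v₂ = 10, v = (0, 10, 5), so v₁ = 0.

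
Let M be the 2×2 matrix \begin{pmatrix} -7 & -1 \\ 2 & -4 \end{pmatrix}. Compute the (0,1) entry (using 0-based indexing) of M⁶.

Characteristic polynomial: r^2 + 11r + 30 = (r + 5)(r + 6), so the eigenvalues are -6, -5.
r=-6: eigenvector (1, -1).
r=-5: eigenvector (-1, 2).
P = [[1, -1], [-1, 2]], D = diag(-6, -5), P⁻¹ = [[2, 1], [1, 1]].
M⁶ = P·diag(46656, 15625)·P⁻¹ = [[77687, 31031], [-62062, -15406]].
The requested entry is 31031.

31031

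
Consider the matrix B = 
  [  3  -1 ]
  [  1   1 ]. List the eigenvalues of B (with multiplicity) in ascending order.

Characteristic polynomial: p(μ) = μ^2 - 4μ + 4 = (μ - 2)^2.
Roots (with multiplicity): 2, 2.

2, 2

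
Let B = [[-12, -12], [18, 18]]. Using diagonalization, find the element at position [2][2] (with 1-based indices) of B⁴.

Characteristic polynomial: r^2 - 6r = r(r - 6), so the eigenvalues are 0, 6.
r=0: eigenvector (1, -1).
r=6: eigenvector (-2, 3).
P = [[1, -2], [-1, 3]], D = diag(0, 6), P⁻¹ = [[3, 2], [1, 1]].
B⁴ = P·diag(0, 1296)·P⁻¹ = [[-2592, -2592], [3888, 3888]].
The requested entry is 3888.

3888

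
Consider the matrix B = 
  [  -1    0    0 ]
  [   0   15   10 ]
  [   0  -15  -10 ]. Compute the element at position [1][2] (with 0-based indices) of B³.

250

Characteristic polynomial: s^3 - 4s^2 - 5s = s(s - 5)(s + 1), so the eigenvalues are -1, 0, 5.
s=-1: eigenvector (1, 0, 0).
s=0: eigenvector (0, 2, -3).
s=5: eigenvector (0, 1, -1).
P = [[1, 0, 0], [0, 2, 1], [0, -3, -1]], D = diag(-1, 0, 5), P⁻¹ = [[1, 0, 0], [0, -1, -1], [0, 3, 2]].
B³ = P·diag(-1, 0, 125)·P⁻¹ = [[-1, 0, 0], [0, 375, 250], [0, -375, -250]].
The requested entry is 250.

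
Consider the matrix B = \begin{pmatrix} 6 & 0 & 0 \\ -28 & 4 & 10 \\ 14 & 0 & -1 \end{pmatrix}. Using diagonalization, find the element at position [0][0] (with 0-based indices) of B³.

Characteristic polynomial: s^3 - 9s^2 + 14s + 24 = (s - 6)(s - 4)(s + 1), so the eigenvalues are -1, 4, 6.
s=6: eigenvector (1, -4, 2).
s=4: eigenvector (0, 1, 0).
s=-1: eigenvector (0, -2, 1).
P = [[1, 0, 0], [-4, 1, -2], [2, 0, 1]], D = diag(6, 4, -1), P⁻¹ = [[1, 0, 0], [0, 1, 2], [-2, 0, 1]].
B³ = P·diag(216, 64, -1)·P⁻¹ = [[216, 0, 0], [-868, 64, 130], [434, 0, -1]].
The requested entry is 216.

216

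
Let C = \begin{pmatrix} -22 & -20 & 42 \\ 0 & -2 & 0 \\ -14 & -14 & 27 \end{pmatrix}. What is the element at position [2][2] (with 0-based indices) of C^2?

141

Characteristic polynomial: s^3 - 3s^2 - 16s - 12 = (s - 6)(s + 1)(s + 2), so the eigenvalues are -2, -1, 6.
s=6: eigenvector (-3, 0, -2).
s=-2: eigenvector (-1, 1, 0).
s=-1: eigenvector (2, 0, 1).
P = [[-3, -1, 2], [0, 1, 0], [-2, 0, 1]], D = diag(6, -2, -1), P⁻¹ = [[1, 1, -2], [0, 1, 0], [2, 2, -3]].
C² = P·diag(36, 4, 1)·P⁻¹ = [[-104, -108, 210], [0, 4, 0], [-70, -70, 141]].
The requested entry is 141.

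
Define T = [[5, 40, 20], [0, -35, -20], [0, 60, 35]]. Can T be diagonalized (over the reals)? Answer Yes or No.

Yes

Characteristic polynomial: p(s) = s^3 - 5s^2 - 25s + 125 = (s - 5)^2(s + 5).
s = 5 has algebraic multiplicity 2; rank(T − 5I) = 1, so geometric multiplicity = 2.
Every eigenvalue has geometric = algebraic multiplicity, so T is diagonalizable.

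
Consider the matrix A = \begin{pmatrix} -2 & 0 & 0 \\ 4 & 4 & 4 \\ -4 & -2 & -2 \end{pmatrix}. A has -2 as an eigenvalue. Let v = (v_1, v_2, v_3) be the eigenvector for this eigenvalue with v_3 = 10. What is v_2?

A + 2I = [[0, 0, 0], [4, 6, 4], [-4, -2, 0]].
Solving (A + 2I)v = 0 gives the eigenspace spanned by (5, -10, 10).
With v_3 = 10, v = (5, -10, 10), so v_2 = -10.

-10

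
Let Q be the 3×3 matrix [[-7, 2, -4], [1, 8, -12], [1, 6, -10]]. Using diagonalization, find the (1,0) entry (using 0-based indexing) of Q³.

91

Characteristic polynomial: λ^3 + 9λ^2 + 8λ - 60 = (λ - 2)(λ + 5)(λ + 6), so the eigenvalues are -6, -5, 2.
λ=-6: eigenvector (2, -1, -1).
λ=2: eigenvector (0, 2, 1).
λ=-5: eigenvector (-1, 1, 1).
P = [[2, 0, -1], [-1, 2, 1], [-1, 1, 1]], D = diag(-6, 2, -5), P⁻¹ = [[1, -1, 2], [0, 1, -1], [1, -2, 4]].
Q³ = P·diag(-216, 8, -125)·P⁻¹ = [[-307, 182, -364], [91, 50, -84], [91, 42, -76]].
The requested entry is 91.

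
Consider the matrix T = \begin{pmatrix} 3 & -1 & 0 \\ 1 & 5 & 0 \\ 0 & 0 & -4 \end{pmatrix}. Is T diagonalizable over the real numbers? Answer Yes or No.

No

Characteristic polynomial: p(μ) = μ^3 - 4μ^2 - 16μ + 64 = (μ - 4)^2(μ + 4).
μ = 4 has algebraic multiplicity 2; rank(T − 4I) = 2, so geometric multiplicity = 1.
Geometric multiplicity < algebraic multiplicity, so T is not diagonalizable.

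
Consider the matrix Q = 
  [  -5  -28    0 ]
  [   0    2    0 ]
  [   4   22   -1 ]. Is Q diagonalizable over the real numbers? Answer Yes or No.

Characteristic polynomial: p(t) = t^3 + 4t^2 - 7t - 10 = (t - 2)(t + 1)(t + 5).
All 3 eigenvalues are distinct, so Q is diagonalizable.

Yes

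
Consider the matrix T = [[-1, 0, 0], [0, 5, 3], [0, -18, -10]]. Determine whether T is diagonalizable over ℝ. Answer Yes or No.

Yes

Characteristic polynomial: p(r) = r^3 + 6r^2 + 9r + 4 = (r + 1)^2(r + 4).
r = -1 has algebraic multiplicity 2; rank(T + 1I) = 1, so geometric multiplicity = 2.
Every eigenvalue has geometric = algebraic multiplicity, so T is diagonalizable.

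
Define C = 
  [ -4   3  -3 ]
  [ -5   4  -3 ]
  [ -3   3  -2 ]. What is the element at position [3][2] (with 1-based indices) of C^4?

Characteristic polynomial: s^3 + 2s^2 - s - 2 = (s - 1)(s + 1)(s + 2), so the eigenvalues are -2, -1, 1.
s=-1: eigenvector (-1, -1, 0).
s=1: eigenvector (0, 1, 1).
s=-2: eigenvector (3, 3, 1).
P = [[-1, 0, 3], [-1, 1, 3], [0, 1, 1]], D = diag(-1, 1, -2), P⁻¹ = [[2, -3, 3], [-1, 1, 0], [1, -1, 1]].
C⁴ = P·diag(1, 1, 16)·P⁻¹ = [[46, -45, 45], [45, -44, 45], [15, -15, 16]].
The requested entry is -15.

-15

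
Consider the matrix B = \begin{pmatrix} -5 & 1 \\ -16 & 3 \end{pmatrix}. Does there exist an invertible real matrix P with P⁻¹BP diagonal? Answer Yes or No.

No

Characteristic polynomial: p(λ) = λ^2 + 2λ + 1 = (λ + 1)^2.
λ = -1 has algebraic multiplicity 2; rank(B + 1I) = 1, so geometric multiplicity = 1.
Geometric multiplicity < algebraic multiplicity, so B is not diagonalizable.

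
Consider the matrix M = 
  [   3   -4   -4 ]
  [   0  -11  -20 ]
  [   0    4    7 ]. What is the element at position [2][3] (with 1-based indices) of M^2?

Characteristic polynomial: μ^3 + μ^2 - 9μ - 9 = (μ - 3)(μ + 1)(μ + 3), so the eigenvalues are -3, -1, 3.
μ=3: eigenvector (1, 0, 0).
μ=-3: eigenvector (2, 5, -2).
μ=-1: eigenvector (-1, -2, 1).
P = [[1, 2, -1], [0, 5, -2], [0, -2, 1]], D = diag(3, -3, -1), P⁻¹ = [[1, 0, 1], [0, 1, 2], [0, 2, 5]].
M² = P·diag(9, 9, 1)·P⁻¹ = [[9, 16, 40], [0, 41, 80], [0, -16, -31]].
The requested entry is 80.

80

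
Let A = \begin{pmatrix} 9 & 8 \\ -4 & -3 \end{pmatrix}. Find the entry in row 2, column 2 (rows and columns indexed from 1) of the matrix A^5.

-3123

Characteristic polynomial: r^2 - 6r + 5 = (r - 5)(r - 1), so the eigenvalues are 1, 5.
r=1: eigenvector (1, -1).
r=5: eigenvector (2, -1).
P = [[1, 2], [-1, -1]], D = diag(1, 5), P⁻¹ = [[-1, -2], [1, 1]].
A⁵ = P·diag(1, 3125)·P⁻¹ = [[6249, 6248], [-3124, -3123]].
The requested entry is -3123.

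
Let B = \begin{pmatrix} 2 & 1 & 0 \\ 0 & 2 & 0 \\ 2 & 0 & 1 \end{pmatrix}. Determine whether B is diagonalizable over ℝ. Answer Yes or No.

Characteristic polynomial: p(μ) = μ^3 - 5μ^2 + 8μ - 4 = (μ - 2)^2(μ - 1).
μ = 2 has algebraic multiplicity 2; rank(B − 2I) = 2, so geometric multiplicity = 1.
Geometric multiplicity < algebraic multiplicity, so B is not diagonalizable.

No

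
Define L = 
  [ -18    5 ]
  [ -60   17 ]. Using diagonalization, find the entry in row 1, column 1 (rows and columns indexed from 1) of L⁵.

Characteristic polynomial: r^2 + r - 6 = (r - 2)(r + 3), so the eigenvalues are -3, 2.
r=2: eigenvector (1, 4).
r=-3: eigenvector (1, 3).
P = [[1, 1], [4, 3]], D = diag(2, -3), P⁻¹ = [[-3, 1], [4, -1]].
L⁵ = P·diag(32, -243)·P⁻¹ = [[-1068, 275], [-3300, 857]].
The requested entry is -1068.

-1068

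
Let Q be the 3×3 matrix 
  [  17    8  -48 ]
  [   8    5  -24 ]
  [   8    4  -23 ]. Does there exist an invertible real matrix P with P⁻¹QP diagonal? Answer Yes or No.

Yes

Characteristic polynomial: p(λ) = λ^3 + λ^2 - 5λ + 3 = (λ - 1)^2(λ + 3).
λ = 1 has algebraic multiplicity 2; rank(Q − 1I) = 1, so geometric multiplicity = 2.
Every eigenvalue has geometric = algebraic multiplicity, so Q is diagonalizable.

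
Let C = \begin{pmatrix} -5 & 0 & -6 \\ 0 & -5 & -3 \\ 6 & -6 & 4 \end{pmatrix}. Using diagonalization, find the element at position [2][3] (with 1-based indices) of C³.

-9

Characteristic polynomial: μ^3 + 6μ^2 + 3μ - 10 = (μ - 1)(μ + 2)(μ + 5), so the eigenvalues are -5, -2, 1.
μ=1: eigenvector (2, 1, -2).
μ=-5: eigenvector (-1, -1, 0).
μ=-2: eigenvector (2, 1, -1).
P = [[2, -1, 2], [1, -1, 1], [-2, 0, -1]], D = diag(1, -5, -2), P⁻¹ = [[-1, 1, -1], [1, -2, 0], [2, -2, 1]].
C³ = P·diag(1, -125, -8)·P⁻¹ = [[91, -216, -18], [108, -233, -9], [18, -18, 10]].
The requested entry is -9.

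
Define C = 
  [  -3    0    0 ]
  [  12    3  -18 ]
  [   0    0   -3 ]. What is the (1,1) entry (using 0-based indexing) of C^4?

Characteristic polynomial: s^3 + 3s^2 - 9s - 27 = (s - 3)(s + 3)^2, so the eigenvalues are -3, -3, 3.
s=3: eigenvector (0, 1, 0).
s=-3: eigenvector (1, -2, 0).
s=-3: eigenvector (2, -1, 1).
P = [[0, 1, 2], [1, -2, -1], [0, 0, 1]], D = diag(3, -3, -3), P⁻¹ = [[2, 1, -3], [1, 0, -2], [0, 0, 1]].
C⁴ = P·diag(81, 81, 81)·P⁻¹ = [[81, 0, 0], [0, 81, 0], [0, 0, 81]].
The requested entry is 81.

81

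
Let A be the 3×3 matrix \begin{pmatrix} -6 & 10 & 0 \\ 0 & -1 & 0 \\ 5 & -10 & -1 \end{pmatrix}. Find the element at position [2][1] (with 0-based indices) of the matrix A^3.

-430

Characteristic polynomial: r^3 + 8r^2 + 13r + 6 = (r + 1)^2(r + 6), so the eigenvalues are -6, -1, -1.
r=-6: eigenvector (1, 0, -1).
r=-1: eigenvector (2, 1, 2).
r=-1: eigenvector (0, 0, 1).
P = [[1, 2, 0], [0, 1, 0], [-1, 2, 1]], D = diag(-6, -1, -1), P⁻¹ = [[1, -2, 0], [0, 1, 0], [1, -4, 1]].
A³ = P·diag(-216, -1, -1)·P⁻¹ = [[-216, 430, 0], [0, -1, 0], [215, -430, -1]].
The requested entry is -430.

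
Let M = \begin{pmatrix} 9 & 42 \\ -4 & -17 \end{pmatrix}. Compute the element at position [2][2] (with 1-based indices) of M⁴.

3889

Characteristic polynomial: t^2 + 8t + 15 = (t + 3)(t + 5), so the eigenvalues are -5, -3.
t=-3: eigenvector (7, -2).
t=-5: eigenvector (-3, 1).
P = [[7, -3], [-2, 1]], D = diag(-3, -5), P⁻¹ = [[1, 3], [2, 7]].
M⁴ = P·diag(81, 625)·P⁻¹ = [[-3183, -11424], [1088, 3889]].
The requested entry is 3889.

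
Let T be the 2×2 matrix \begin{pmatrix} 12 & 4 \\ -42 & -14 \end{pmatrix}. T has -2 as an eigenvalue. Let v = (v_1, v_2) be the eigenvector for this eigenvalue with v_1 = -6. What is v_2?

21

T + 2I = [[14, 4], [-42, -12]].
Solving (T + 2I)v = 0 gives the eigenspace spanned by (-6, 21).
With v_1 = -6, v = (-6, 21), so v_2 = 21.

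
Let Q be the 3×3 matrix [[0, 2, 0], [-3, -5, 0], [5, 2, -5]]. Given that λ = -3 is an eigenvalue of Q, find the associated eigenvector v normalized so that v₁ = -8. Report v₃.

-8

Q + 3I = [[3, 2, 0], [-3, -2, 0], [5, 2, -2]].
Solving (Q + 3I)v = 0 gives the eigenspace spanned by (-8, 12, -8).
With v₁ = -8, v = (-8, 12, -8), so v₃ = -8.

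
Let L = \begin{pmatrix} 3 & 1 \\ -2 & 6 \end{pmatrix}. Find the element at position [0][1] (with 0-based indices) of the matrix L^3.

Characteristic polynomial: s^2 - 9s + 20 = (s - 5)(s - 4), so the eigenvalues are 4, 5.
s=4: eigenvector (1, 1).
s=5: eigenvector (-1, -2).
P = [[1, -1], [1, -2]], D = diag(4, 5), P⁻¹ = [[2, -1], [1, -1]].
L³ = P·diag(64, 125)·P⁻¹ = [[3, 61], [-122, 186]].
The requested entry is 61.

61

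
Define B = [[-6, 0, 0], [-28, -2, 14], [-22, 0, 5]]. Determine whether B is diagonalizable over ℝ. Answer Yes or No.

Characteristic polynomial: p(μ) = μ^3 + 3μ^2 - 28μ - 60 = (μ - 5)(μ + 2)(μ + 6).
All 3 eigenvalues are distinct, so B is diagonalizable.

Yes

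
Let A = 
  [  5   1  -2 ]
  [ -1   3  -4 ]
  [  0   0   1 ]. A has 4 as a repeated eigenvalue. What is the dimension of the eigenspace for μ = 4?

1

A − 4I = [[1, 1, -2], [-1, -1, -4], [0, 0, -3]].
This matrix has rank 2, so its null space has dimension 3 − 2 = 1.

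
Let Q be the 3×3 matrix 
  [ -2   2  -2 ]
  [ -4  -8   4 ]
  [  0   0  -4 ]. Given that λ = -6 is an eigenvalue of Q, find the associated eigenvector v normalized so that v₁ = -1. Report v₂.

Q + 6I = [[4, 2, -2], [-4, -2, 4], [0, 0, 2]].
Solving (Q + 6I)v = 0 gives the eigenspace spanned by (-1, 2, 0).
With v₁ = -1, v = (-1, 2, 0), so v₂ = 2.

2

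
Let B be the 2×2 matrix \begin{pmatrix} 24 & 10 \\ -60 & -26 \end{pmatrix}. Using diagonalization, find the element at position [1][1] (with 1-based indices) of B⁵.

Characteristic polynomial: r^2 + 2r - 24 = (r - 4)(r + 6), so the eigenvalues are -6, 4.
r=4: eigenvector (1, -2).
r=-6: eigenvector (-1, 3).
P = [[1, -1], [-2, 3]], D = diag(4, -6), P⁻¹ = [[3, 1], [2, 1]].
B⁵ = P·diag(1024, -7776)·P⁻¹ = [[18624, 8800], [-52800, -25376]].
The requested entry is 18624.

18624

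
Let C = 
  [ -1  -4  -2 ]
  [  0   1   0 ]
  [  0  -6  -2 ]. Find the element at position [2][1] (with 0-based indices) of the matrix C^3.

-18

Characteristic polynomial: t^3 + 2t^2 - t - 2 = (t - 1)(t + 1)(t + 2), so the eigenvalues are -2, -1, 1.
t=-2: eigenvector (2, 0, 1).
t=1: eigenvector (0, 1, -2).
t=-1: eigenvector (1, 0, 0).
P = [[2, 0, 1], [0, 1, 0], [1, -2, 0]], D = diag(-2, 1, -1), P⁻¹ = [[0, 2, 1], [0, 1, 0], [1, -4, -2]].
C³ = P·diag(-8, 1, -1)·P⁻¹ = [[-1, -28, -14], [0, 1, 0], [0, -18, -8]].
The requested entry is -18.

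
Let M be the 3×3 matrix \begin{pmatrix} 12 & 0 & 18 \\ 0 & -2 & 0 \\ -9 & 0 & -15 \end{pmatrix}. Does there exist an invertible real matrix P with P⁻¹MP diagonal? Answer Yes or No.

Yes

Characteristic polynomial: p(μ) = μ^3 + 5μ^2 - 12μ - 36 = (μ - 3)(μ + 2)(μ + 6).
All 3 eigenvalues are distinct, so M is diagonalizable.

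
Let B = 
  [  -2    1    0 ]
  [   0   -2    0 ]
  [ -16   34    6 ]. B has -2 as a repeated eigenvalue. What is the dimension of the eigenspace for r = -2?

B + 2I = [[0, 1, 0], [0, 0, 0], [-16, 34, 8]].
This matrix has rank 2, so its null space has dimension 3 − 2 = 1.

1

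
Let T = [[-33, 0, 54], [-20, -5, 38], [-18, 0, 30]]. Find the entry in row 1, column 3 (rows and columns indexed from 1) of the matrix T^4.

Characteristic polynomial: s^3 + 8s^2 - 3s - 90 = (s - 3)(s + 5)(s + 6), so the eigenvalues are -6, -5, 3.
s=3: eigenvector (-3, -2, -2).
s=-5: eigenvector (0, 1, 0).
s=-6: eigenvector (2, 2, 1).
P = [[-3, 0, 2], [-2, 1, 2], [-2, 0, 1]], D = diag(3, -5, -6), P⁻¹ = [[1, 0, -2], [-2, 1, 2], [2, 0, -3]].
T⁴ = P·diag(81, 625, 1296)·P⁻¹ = [[4941, 0, -7290], [3772, 625, -6202], [2430, 0, -3564]].
The requested entry is -7290.

-7290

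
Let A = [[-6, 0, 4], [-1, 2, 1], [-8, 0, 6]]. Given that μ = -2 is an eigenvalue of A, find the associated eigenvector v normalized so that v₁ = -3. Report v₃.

-3

A + 2I = [[-4, 0, 4], [-1, 4, 1], [-8, 0, 8]].
Solving (A + 2I)v = 0 gives the eigenspace spanned by (-3, 0, -3).
With v₁ = -3, v = (-3, 0, -3), so v₃ = -3.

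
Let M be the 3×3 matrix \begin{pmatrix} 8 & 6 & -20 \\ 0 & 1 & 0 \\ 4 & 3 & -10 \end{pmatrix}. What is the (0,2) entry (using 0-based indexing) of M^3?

Characteristic polynomial: μ^3 + μ^2 - 2μ = μ(μ - 1)(μ + 2), so the eigenvalues are -2, 0, 1.
μ=0: eigenvector (5, 0, 2).
μ=-2: eigenvector (-2, 0, -1).
μ=1: eigenvector (2, 1, 1).
P = [[5, -2, 2], [0, 0, 1], [2, -1, 1]], D = diag(0, -2, 1), P⁻¹ = [[1, 0, -2], [2, 1, -5], [0, 1, 0]].
M³ = P·diag(0, -8, 1)·P⁻¹ = [[32, 18, -80], [0, 1, 0], [16, 9, -40]].
The requested entry is -80.

-80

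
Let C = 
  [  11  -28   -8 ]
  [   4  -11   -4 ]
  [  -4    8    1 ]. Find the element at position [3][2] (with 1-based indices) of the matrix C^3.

104

Characteristic polynomial: λ^3 - λ^2 - 9λ + 9 = (λ - 3)(λ - 1)(λ + 3), so the eigenvalues are -3, 1, 3.
λ=3: eigenvector (5, 2, -2).
λ=-3: eigenvector (2, 1, 0).
λ=1: eigenvector (-2, -1, 1).
P = [[5, 2, -2], [2, 1, -1], [-2, 0, 1]], D = diag(3, -3, 1), P⁻¹ = [[1, -2, 0], [0, 1, 1], [2, -4, 1]].
C³ = P·diag(27, -27, 1)·P⁻¹ = [[131, -316, -56], [52, -131, -28], [-52, 104, 1]].
The requested entry is 104.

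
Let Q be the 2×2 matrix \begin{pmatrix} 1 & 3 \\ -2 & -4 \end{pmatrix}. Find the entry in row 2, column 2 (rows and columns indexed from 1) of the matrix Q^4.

46

Characteristic polynomial: λ^2 + 3λ + 2 = (λ + 1)(λ + 2), so the eigenvalues are -2, -1.
λ=-2: eigenvector (1, -1).
λ=-1: eigenvector (3, -2).
P = [[1, 3], [-1, -2]], D = diag(-2, -1), P⁻¹ = [[-2, -3], [1, 1]].
Q⁴ = P·diag(16, 1)·P⁻¹ = [[-29, -45], [30, 46]].
The requested entry is 46.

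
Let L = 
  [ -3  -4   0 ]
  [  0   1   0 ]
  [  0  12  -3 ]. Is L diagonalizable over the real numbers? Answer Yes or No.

Characteristic polynomial: p(μ) = μ^3 + 5μ^2 + 3μ - 9 = (μ - 1)(μ + 3)^2.
μ = -3 has algebraic multiplicity 2; rank(L + 3I) = 1, so geometric multiplicity = 2.
Every eigenvalue has geometric = algebraic multiplicity, so L is diagonalizable.

Yes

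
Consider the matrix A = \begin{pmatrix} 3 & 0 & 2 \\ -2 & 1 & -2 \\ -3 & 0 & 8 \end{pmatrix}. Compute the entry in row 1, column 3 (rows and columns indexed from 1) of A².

22

Characteristic polynomial: r^3 - 12r^2 + 41r - 30 = (r - 6)(r - 5)(r - 1), so the eigenvalues are 1, 5, 6.
r=5: eigenvector (1, -1, 1).
r=1: eigenvector (0, 1, 0).
r=6: eigenvector (2, -2, 3).
P = [[1, 0, 2], [-1, 1, -2], [1, 0, 3]], D = diag(5, 1, 6), P⁻¹ = [[3, 0, -2], [1, 1, 0], [-1, 0, 1]].
A² = P·diag(25, 1, 36)·P⁻¹ = [[3, 0, 22], [-2, 1, -22], [-33, 0, 58]].
The requested entry is 22.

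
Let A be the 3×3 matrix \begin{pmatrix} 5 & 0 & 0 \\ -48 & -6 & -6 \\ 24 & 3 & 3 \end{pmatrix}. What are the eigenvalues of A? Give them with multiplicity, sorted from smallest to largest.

Characteristic polynomial: p(r) = r^3 - 2r^2 - 15r = r(r - 5)(r + 3).
Roots (with multiplicity): -3, 0, 5.

-3, 0, 5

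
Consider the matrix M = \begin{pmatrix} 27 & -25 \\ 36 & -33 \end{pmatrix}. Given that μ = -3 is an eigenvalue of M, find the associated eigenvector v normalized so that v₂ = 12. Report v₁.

10

M + 3I = [[30, -25], [36, -30]].
Solving (M + 3I)v = 0 gives the eigenspace spanned by (10, 12).
With v₂ = 12, v = (10, 12), so v₁ = 10.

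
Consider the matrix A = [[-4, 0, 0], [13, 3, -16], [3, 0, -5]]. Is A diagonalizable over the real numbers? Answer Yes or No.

Characteristic polynomial: p(t) = t^3 + 6t^2 - 7t - 60 = (t - 3)(t + 4)(t + 5).
All 3 eigenvalues are distinct, so A is diagonalizable.

Yes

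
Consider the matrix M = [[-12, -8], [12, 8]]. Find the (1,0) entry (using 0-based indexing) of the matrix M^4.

-768

Characteristic polynomial: t^2 + 4t = t(t + 4), so the eigenvalues are -4, 0.
t=0: eigenvector (-2, 3).
t=-4: eigenvector (-1, 1).
P = [[-2, -1], [3, 1]], D = diag(0, -4), P⁻¹ = [[1, 1], [-3, -2]].
M⁴ = P·diag(0, 256)·P⁻¹ = [[768, 512], [-768, -512]].
The requested entry is -768.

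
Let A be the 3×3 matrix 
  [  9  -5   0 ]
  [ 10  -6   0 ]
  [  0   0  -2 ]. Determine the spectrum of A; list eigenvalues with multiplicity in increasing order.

-2, -1, 4

Characteristic polynomial: p(s) = s^3 - s^2 - 10s - 8 = (s - 4)(s + 1)(s + 2).
Roots (with multiplicity): -2, -1, 4.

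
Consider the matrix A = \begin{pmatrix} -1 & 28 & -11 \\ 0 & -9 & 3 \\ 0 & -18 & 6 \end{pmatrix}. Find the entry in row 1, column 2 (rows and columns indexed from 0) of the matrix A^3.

Characteristic polynomial: t^3 + 4t^2 + 3t = t(t + 1)(t + 3), so the eigenvalues are -3, -1, 0.
t=-1: eigenvector (1, 0, 0).
t=-3: eigenvector (-3, 1, 2).
t=0: eigenvector (-5, 1, 3).
P = [[1, -3, -5], [0, 1, 1], [0, 2, 3]], D = diag(-1, -3, 0), P⁻¹ = [[1, -1, 2], [0, 3, -1], [0, -2, 1]].
A³ = P·diag(-1, -27, 0)·P⁻¹ = [[-1, 244, -83], [0, -81, 27], [0, -162, 54]].
The requested entry is 27.

27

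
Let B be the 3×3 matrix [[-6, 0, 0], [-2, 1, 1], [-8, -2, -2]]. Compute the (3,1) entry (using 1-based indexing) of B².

68

Characteristic polynomial: μ^3 + 7μ^2 + 6μ = μ(μ + 1)(μ + 6), so the eigenvalues are -6, -1, 0.
μ=-6: eigenvector (1, 0, 2).
μ=-1: eigenvector (0, -1, 2).
μ=0: eigenvector (0, 1, -1).
P = [[1, 0, 0], [0, -1, 1], [2, 2, -1]], D = diag(-6, -1, 0), P⁻¹ = [[1, 0, 0], [-2, 1, 1], [-2, 2, 1]].
B² = P·diag(36, 1, 0)·P⁻¹ = [[36, 0, 0], [2, -1, -1], [68, 2, 2]].
The requested entry is 68.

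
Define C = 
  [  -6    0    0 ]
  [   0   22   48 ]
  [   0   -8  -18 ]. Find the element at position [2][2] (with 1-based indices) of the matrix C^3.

Characteristic polynomial: λ^3 + 2λ^2 - 36λ - 72 = (λ - 6)(λ + 2)(λ + 6), so the eigenvalues are -6, -2, 6.
λ=-6: eigenvector (1, 0, 0).
λ=6: eigenvector (0, 3, -1).
λ=-2: eigenvector (0, -2, 1).
P = [[1, 0, 0], [0, 3, -2], [0, -1, 1]], D = diag(-6, 6, -2), P⁻¹ = [[1, 0, 0], [0, 1, 2], [0, 1, 3]].
C³ = P·diag(-216, 216, -8)·P⁻¹ = [[-216, 0, 0], [0, 664, 1344], [0, -224, -456]].
The requested entry is 664.

664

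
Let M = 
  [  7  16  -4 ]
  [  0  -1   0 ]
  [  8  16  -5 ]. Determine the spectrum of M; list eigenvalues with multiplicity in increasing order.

Characteristic polynomial: p(s) = s^3 - s^2 - 5s - 3 = (s - 3)(s + 1)^2.
Roots (with multiplicity): -1, -1, 3.

-1, -1, 3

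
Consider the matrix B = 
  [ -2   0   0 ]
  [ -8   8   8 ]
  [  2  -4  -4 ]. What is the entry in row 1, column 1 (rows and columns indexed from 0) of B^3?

128

Characteristic polynomial: λ^3 - 2λ^2 - 8λ = λ(λ - 4)(λ + 2), so the eigenvalues are -2, 0, 4.
λ=-2: eigenvector (1, 0, 1).
λ=0: eigenvector (0, 1, -1).
λ=4: eigenvector (0, 2, -1).
P = [[1, 0, 0], [0, 1, 2], [1, -1, -1]], D = diag(-2, 0, 4), P⁻¹ = [[1, 0, 0], [2, -1, -2], [-1, 1, 1]].
B³ = P·diag(-8, 0, 64)·P⁻¹ = [[-8, 0, 0], [-128, 128, 128], [56, -64, -64]].
The requested entry is 128.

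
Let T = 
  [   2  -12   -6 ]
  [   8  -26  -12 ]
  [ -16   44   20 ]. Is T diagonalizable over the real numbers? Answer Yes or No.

Yes

Characteristic polynomial: p(r) = r^3 + 4r^2 - 4r - 16 = (r - 2)(r + 2)(r + 4).
All 3 eigenvalues are distinct, so T is diagonalizable.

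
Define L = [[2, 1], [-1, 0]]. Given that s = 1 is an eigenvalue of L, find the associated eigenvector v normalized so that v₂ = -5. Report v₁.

L − 1I = [[1, 1], [-1, -1]].
Solving (L − 1I)v = 0 gives the eigenspace spanned by (5, -5).
With v₂ = -5, v = (5, -5), so v₁ = 5.

5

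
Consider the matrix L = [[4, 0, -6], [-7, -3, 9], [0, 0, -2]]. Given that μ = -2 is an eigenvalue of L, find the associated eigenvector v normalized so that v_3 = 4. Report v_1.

4

L + 2I = [[6, 0, -6], [-7, -1, 9], [0, 0, 0]].
Solving (L + 2I)v = 0 gives the eigenspace spanned by (4, 8, 4).
With v_3 = 4, v = (4, 8, 4), so v_1 = 4.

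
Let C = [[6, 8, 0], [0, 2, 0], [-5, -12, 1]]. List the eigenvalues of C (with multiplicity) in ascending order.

1, 2, 6

Characteristic polynomial: p(t) = t^3 - 9t^2 + 20t - 12 = (t - 6)(t - 2)(t - 1).
Roots (with multiplicity): 1, 2, 6.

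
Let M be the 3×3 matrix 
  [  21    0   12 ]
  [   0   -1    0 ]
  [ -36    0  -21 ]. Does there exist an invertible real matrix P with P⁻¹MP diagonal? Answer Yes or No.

Yes

Characteristic polynomial: p(λ) = λ^3 + λ^2 - 9λ - 9 = (λ - 3)(λ + 1)(λ + 3).
All 3 eigenvalues are distinct, so M is diagonalizable.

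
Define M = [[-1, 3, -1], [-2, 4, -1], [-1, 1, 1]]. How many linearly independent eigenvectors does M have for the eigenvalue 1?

M − 1I = [[-2, 3, -1], [-2, 3, -1], [-1, 1, 0]].
This matrix has rank 2, so its null space has dimension 3 − 2 = 1.

1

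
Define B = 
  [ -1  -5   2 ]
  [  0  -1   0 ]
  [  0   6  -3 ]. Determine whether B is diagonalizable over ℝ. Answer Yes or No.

No

Characteristic polynomial: p(s) = s^3 + 5s^2 + 7s + 3 = (s + 1)^2(s + 3).
s = -1 has algebraic multiplicity 2; rank(B + 1I) = 2, so geometric multiplicity = 1.
Geometric multiplicity < algebraic multiplicity, so B is not diagonalizable.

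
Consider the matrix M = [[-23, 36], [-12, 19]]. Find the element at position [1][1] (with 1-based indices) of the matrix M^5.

-12503

Characteristic polynomial: s^2 + 4s - 5 = (s - 1)(s + 5), so the eigenvalues are -5, 1.
s=-5: eigenvector (2, 1).
s=1: eigenvector (3, 2).
P = [[2, 3], [1, 2]], D = diag(-5, 1), P⁻¹ = [[2, -3], [-1, 2]].
M⁵ = P·diag(-3125, 1)·P⁻¹ = [[-12503, 18756], [-6252, 9379]].
The requested entry is -12503.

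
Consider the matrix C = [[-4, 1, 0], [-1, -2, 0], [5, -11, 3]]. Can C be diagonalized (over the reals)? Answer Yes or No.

Characteristic polynomial: p(s) = s^3 + 3s^2 - 9s - 27 = (s - 3)(s + 3)^2.
s = -3 has algebraic multiplicity 2; rank(C + 3I) = 2, so geometric multiplicity = 1.
Geometric multiplicity < algebraic multiplicity, so C is not diagonalizable.

No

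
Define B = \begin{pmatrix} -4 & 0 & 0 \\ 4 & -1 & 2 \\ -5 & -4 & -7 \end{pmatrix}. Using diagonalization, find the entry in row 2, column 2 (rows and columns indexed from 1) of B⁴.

Characteristic polynomial: λ^3 + 12λ^2 + 47λ + 60 = (λ + 3)(λ + 4)(λ + 5), so the eigenvalues are -5, -4, -3.
λ=-5: eigenvector (0, -1, 2).
λ=-3: eigenvector (0, 1, -1).
λ=-4: eigenvector (1, -2, 1).
P = [[0, 0, 1], [-1, 1, -2], [2, -1, 1]], D = diag(-5, -3, -4), P⁻¹ = [[1, 1, 1], [3, 2, 1], [1, 0, 0]].
B⁴ = P·diag(625, 81, 256)·P⁻¹ = [[256, 0, 0], [-894, -463, -544], [1263, 1088, 1169]].
The requested entry is -463.

-463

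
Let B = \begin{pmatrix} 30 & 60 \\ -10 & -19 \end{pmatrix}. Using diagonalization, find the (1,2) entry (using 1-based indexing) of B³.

5460

Characteristic polynomial: μ^2 - 11μ + 30 = (μ - 6)(μ - 5), so the eigenvalues are 5, 6.
μ=6: eigenvector (5, -2).
μ=5: eigenvector (-12, 5).
P = [[5, -12], [-2, 5]], D = diag(6, 5), P⁻¹ = [[5, 12], [2, 5]].
B³ = P·diag(216, 125)·P⁻¹ = [[2400, 5460], [-910, -2059]].
The requested entry is 5460.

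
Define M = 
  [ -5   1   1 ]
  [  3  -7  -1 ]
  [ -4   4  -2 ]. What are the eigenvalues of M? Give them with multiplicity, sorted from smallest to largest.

-6, -4, -4

Characteristic polynomial: p(λ) = λ^3 + 14λ^2 + 64λ + 96 = (λ + 4)^2(λ + 6).
Roots (with multiplicity): -6, -4, -4.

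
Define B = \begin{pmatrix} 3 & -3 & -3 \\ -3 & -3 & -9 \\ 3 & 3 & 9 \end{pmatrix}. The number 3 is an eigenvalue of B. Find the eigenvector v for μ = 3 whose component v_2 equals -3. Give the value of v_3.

B − 3I = [[0, -3, -3], [-3, -6, -9], [3, 3, 6]].
Solving (B − 3I)v = 0 gives the eigenspace spanned by (-3, -3, 3).
With v_2 = -3, v = (-3, -3, 3), so v_3 = 3.

3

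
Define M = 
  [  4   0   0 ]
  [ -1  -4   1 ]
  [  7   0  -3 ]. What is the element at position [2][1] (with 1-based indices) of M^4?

Characteristic polynomial: s^3 + 3s^2 - 16s - 48 = (s - 4)(s + 3)(s + 4), so the eigenvalues are -4, -3, 4.
s=4: eigenvector (1, 0, 1).
s=-4: eigenvector (0, 1, 0).
s=-3: eigenvector (0, 1, 1).
P = [[1, 0, 0], [0, 1, 1], [1, 0, 1]], D = diag(4, -4, -3), P⁻¹ = [[1, 0, 0], [1, 1, -1], [-1, 0, 1]].
M⁴ = P·diag(256, 256, 81)·P⁻¹ = [[256, 0, 0], [175, 256, -175], [175, 0, 81]].
The requested entry is 175.

175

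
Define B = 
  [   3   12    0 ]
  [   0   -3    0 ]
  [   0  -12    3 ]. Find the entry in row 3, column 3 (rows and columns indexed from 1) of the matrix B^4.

81

Characteristic polynomial: r^3 - 3r^2 - 9r + 27 = (r - 3)^2(r + 3), so the eigenvalues are -3, 3, 3.
r=3: eigenvector (1, 0, 1).
r=-3: eigenvector (-2, 1, 2).
r=3: eigenvector (0, 0, 1).
P = [[1, -2, 0], [0, 1, 0], [1, 2, 1]], D = diag(3, -3, 3), P⁻¹ = [[1, 2, 0], [0, 1, 0], [-1, -4, 1]].
B⁴ = P·diag(81, 81, 81)·P⁻¹ = [[81, 0, 0], [0, 81, 0], [0, 0, 81]].
The requested entry is 81.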